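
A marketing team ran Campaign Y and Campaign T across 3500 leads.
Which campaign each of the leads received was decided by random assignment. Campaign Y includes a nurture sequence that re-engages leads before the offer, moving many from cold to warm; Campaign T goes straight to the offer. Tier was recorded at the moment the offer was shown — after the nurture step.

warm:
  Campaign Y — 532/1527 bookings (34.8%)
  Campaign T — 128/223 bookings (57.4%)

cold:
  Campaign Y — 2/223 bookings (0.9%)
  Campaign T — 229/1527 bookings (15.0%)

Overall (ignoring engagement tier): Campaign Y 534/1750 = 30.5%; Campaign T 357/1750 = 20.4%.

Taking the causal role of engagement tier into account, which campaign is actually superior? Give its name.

Campaign Y

The stratified and pooled comparisons disagree (Campaign T wins within each engagement tier; Campaign Y wins overall), so the answer turns on the causal role of engagement tier.
Because the campaign influences engagement tier, engagement tier is a post-treatment mediator, not a confounder. Stratifying on it would bias the estimate; the causal effect is the crude pooled difference.
Pooled: Campaign Y 30.5% vs Campaign T 20.4%; Campaign Y is higher overall.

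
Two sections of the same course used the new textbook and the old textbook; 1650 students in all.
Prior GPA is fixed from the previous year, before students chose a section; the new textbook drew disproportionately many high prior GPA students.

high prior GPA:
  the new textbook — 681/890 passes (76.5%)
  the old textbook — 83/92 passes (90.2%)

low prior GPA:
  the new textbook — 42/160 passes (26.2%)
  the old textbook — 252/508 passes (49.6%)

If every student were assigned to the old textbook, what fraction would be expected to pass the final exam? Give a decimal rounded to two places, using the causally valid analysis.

the old textbook is higher inside every prior GPA band stratum but the new textbook is higher in aggregate. Whether to stratify depends on how prior GPA band relates to the teaching method.
Here prior GPA band is a common cause — it drives both which teaching method a case falls under and the outcome. The crude comparison mixes populations; the stratum-specific rates are the causally relevant ones.
Standardising the old textbook to the population prior GPA band mix: 0.595·83/92 + 0.405·252/508 = 0.738.

0.74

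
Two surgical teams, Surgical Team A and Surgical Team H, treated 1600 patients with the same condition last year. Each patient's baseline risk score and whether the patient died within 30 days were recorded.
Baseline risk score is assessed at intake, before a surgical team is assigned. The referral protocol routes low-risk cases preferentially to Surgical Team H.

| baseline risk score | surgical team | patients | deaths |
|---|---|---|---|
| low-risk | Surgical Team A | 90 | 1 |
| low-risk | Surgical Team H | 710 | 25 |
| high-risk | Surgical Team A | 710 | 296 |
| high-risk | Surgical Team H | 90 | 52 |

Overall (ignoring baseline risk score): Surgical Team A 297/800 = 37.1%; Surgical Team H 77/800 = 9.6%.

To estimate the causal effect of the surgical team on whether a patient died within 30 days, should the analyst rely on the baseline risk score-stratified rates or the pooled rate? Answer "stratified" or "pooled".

stratified

The stratified and pooled comparisons disagree (Surgical Team A wins within each baseline risk score; Surgical Team H wins overall), so the answer turns on the causal role of baseline risk score.
Nothing the surgical team does changes baseline risk score; the imbalance is an allocation artefact. With baseline risk score also predicting the outcome, the pooled figure is confounded, and the within-stratum comparison is the causal one.
Within each level — low-risk: 1.1% vs 3.5%; high-risk: 41.7% vs 57.8% — Surgical Team A is lower every time.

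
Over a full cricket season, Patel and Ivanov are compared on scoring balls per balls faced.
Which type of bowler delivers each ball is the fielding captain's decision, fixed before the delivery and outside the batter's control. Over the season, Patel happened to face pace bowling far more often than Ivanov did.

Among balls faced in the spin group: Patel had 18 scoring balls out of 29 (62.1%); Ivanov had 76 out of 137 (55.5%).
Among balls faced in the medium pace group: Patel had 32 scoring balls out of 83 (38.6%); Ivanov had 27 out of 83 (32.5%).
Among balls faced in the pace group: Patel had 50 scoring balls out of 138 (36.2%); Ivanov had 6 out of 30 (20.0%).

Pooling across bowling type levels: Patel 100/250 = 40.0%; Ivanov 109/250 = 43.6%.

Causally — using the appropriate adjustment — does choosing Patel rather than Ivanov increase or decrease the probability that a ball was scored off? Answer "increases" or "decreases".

increases

Within every bowling type level Patel has the higher rate, yet pooled Ivanov does — Simpson's reversal.
Bowling type differs across players for reasons unrelated to any effect of the player itself, and it separately predicts the outcome — a classic confounder. We must compare within bowling type levels.
Within each level — spin: 62.1% vs 55.5%; medium pace: 38.6% vs 32.5%; pace: 36.2% vs 20.0% — Patel is higher every time.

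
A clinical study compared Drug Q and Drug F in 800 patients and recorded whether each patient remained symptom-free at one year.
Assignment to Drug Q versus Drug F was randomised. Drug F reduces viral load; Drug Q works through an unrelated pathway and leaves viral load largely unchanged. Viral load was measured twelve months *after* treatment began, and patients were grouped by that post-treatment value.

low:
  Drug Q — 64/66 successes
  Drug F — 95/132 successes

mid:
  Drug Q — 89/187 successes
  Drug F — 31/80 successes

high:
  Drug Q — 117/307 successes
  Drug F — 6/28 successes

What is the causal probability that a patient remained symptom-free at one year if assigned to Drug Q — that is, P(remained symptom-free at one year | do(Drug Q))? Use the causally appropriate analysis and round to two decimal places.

The stratified and pooled comparisons disagree (Drug Q wins within each viral load; Drug F wins overall), so the answer turns on the causal role of viral load.
Viral load here is a post-treatment variable shaped by the drug; conditioning on it would introduce bias rather than remove it. The overall comparison is the causal one.
So P(outcome | do(Drug Q)) is just the pooled rate for Drug Q: 270/560 = 0.482.

0.48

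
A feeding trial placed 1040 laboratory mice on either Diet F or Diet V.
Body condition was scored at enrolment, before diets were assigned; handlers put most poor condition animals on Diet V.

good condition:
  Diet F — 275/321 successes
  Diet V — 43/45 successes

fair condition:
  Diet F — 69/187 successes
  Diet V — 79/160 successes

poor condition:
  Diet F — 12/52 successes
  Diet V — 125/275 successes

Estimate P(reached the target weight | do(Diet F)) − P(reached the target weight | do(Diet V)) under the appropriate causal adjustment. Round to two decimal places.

-0.15

Nothing the diet does changes starting body condition; the imbalance is an allocation artefact. With starting body condition also predicting the outcome, the pooled figure is confounded, and the within-stratum comparison is the causal one.
Adjusting over the population distribution of starting body condition: 0.352·(0.857−0.956) + 0.334·(0.369−0.494) + 0.314·(0.231−0.455) = -0.147.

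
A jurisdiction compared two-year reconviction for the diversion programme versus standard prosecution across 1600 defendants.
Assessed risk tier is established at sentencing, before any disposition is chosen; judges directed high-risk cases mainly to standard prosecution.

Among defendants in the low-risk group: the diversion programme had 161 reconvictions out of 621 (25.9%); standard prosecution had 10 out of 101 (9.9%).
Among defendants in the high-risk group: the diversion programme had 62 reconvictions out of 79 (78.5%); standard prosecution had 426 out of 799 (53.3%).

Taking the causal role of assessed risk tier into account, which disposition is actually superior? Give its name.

The assessed risk tier-specific comparison favours standard prosecution throughout, but the pooled figures favour the diversion programme. The question is whether to condition on assessed risk tier.
The imbalance in assessed risk tier arose from how defendants were allocated, not from anything the disposition did; and assessed risk tier independently affects the outcome. The pooled gap is confounded — condition on assessed risk tier.
Within each level — low-risk: 25.9% vs 9.9%; high-risk: 78.5% vs 53.3% — standard prosecution is lower every time.

standard prosecution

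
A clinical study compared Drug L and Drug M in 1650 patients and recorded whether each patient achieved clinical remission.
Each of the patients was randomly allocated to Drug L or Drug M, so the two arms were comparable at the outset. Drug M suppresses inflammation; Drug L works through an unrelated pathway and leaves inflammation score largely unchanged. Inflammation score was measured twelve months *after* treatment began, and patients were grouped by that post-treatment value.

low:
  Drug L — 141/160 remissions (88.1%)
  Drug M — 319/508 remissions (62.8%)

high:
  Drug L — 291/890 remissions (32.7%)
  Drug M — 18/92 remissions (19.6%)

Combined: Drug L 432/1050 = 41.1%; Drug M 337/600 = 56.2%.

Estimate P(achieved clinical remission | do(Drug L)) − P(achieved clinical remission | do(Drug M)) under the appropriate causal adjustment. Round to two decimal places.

Because the drug influences inflammation score, inflammation score is a post-treatment mediator, not a confounder. Stratifying on it would bias the estimate; the causal effect is the crude pooled difference.
The causal difference is the pooled difference: 0.411 − 0.562 = -0.150.

-0.15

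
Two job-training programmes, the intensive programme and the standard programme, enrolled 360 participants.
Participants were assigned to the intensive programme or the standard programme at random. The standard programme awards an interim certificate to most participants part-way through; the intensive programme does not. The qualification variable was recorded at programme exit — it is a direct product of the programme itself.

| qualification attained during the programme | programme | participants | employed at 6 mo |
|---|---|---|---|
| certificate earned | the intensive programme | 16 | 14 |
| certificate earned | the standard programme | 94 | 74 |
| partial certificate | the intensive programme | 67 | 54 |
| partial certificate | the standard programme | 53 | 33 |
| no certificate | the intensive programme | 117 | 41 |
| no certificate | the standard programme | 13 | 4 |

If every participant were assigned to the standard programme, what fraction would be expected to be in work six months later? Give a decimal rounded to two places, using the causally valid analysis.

0.69

Qualification attained during the programme here is a post-treatment variable shaped by the programme; conditioning on it would introduce bias rather than remove it. The overall comparison is the causal one.
So P(outcome | do(the standard programme)) is just the pooled rate for the standard programme: 111/160 = 0.694.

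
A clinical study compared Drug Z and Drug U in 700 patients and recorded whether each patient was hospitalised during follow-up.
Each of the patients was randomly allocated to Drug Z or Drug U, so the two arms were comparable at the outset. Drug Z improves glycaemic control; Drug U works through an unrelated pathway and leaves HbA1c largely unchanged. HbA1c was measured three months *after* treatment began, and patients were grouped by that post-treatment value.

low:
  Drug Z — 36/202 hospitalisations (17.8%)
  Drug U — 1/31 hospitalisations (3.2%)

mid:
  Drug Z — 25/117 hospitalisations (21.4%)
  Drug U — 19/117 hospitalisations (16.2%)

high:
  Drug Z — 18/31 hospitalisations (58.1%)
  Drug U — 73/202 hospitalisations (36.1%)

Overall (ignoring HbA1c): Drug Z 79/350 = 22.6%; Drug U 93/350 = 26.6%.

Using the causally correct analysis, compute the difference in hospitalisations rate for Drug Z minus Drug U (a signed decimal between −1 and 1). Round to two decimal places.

-0.04

Because the drug influences HbA1c, HbA1c is a post-treatment mediator, not a confounder. Stratifying on it would bias the estimate; the causal effect is the crude pooled difference.
The causal difference is the pooled difference: 0.226 − 0.266 = -0.040.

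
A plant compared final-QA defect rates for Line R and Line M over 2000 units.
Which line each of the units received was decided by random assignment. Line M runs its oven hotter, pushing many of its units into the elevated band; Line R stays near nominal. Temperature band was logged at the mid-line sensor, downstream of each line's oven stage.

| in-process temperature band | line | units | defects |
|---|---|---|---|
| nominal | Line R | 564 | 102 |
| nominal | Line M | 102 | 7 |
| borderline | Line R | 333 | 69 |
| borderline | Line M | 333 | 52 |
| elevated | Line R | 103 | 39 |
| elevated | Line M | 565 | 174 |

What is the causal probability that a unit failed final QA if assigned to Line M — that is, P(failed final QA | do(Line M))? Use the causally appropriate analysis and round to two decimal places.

In-process temperature band is downstream of the line. One should not condition on a consequence of treatment, so the overall rates are the right comparison.
So P(outcome | do(Line M)) is just the pooled rate for Line M: 233/1000 = 0.233.

0.23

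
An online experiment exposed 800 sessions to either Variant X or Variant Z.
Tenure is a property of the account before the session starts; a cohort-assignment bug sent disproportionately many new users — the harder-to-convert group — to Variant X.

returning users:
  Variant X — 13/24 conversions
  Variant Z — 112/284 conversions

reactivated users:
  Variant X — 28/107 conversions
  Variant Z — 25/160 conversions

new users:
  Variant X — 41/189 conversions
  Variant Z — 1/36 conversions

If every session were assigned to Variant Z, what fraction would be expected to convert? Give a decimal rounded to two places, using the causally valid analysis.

Nothing the variant does changes user tenure; the imbalance is an allocation artefact. With user tenure also predicting the outcome, the pooled figure is confounded, and the within-stratum comparison is the causal one.
Standardising Variant Z to the population user tenure mix: 0.385·112/284 + 0.334·25/160 + 0.281·1/36 = 0.212.

0.21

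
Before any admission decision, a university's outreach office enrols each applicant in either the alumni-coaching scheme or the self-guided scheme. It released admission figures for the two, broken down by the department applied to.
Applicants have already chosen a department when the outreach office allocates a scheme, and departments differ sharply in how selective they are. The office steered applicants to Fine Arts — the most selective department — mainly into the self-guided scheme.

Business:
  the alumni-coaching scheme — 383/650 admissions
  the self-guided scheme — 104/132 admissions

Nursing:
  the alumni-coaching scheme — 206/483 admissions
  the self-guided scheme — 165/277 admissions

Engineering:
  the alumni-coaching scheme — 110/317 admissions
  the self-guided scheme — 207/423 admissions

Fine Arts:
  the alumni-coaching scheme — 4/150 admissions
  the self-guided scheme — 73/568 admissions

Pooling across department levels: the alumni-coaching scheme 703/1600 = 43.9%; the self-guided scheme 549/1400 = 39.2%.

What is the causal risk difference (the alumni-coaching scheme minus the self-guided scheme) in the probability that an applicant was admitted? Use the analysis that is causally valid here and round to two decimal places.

Nothing the outreach scheme does changes department; the imbalance is an allocation artefact. With department also predicting the outcome, the pooled figure is confounded, and the within-stratum comparison is the causal one.
Adjusting over the population distribution of department: 0.261·(0.589−0.788) + 0.253·(0.427−0.596) + 0.247·(0.347−0.489) + 0.239·(0.027−0.129) = -0.154.

-0.15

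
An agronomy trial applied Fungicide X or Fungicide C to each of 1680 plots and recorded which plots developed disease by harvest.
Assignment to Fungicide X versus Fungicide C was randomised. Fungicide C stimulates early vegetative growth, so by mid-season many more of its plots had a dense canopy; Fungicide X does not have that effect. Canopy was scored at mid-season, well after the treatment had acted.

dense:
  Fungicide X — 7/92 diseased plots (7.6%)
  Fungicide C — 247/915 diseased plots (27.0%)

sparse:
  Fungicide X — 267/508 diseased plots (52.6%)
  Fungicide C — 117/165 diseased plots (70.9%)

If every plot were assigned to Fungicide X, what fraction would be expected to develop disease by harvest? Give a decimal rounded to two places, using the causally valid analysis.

0.46

Mid-season canopy is downstream of the fungicide. One should not condition on a consequence of treatment, so the overall rates are the right comparison.
So P(outcome | do(Fungicide X)) is just the pooled rate for Fungicide X: 274/600 = 0.457.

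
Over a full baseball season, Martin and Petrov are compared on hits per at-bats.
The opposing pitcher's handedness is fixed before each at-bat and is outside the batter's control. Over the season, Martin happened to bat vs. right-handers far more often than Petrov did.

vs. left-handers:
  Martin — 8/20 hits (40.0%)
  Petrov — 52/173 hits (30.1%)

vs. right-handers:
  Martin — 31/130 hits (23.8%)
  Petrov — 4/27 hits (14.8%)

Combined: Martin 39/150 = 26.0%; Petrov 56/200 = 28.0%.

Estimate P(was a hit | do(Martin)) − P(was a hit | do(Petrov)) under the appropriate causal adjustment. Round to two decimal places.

+0.10

Pitcher handedness satisfies the back-door criterion: it is not a descendant of the player, and it blocks the spurious path from player to outcome. Adjusting for it (i.e., using the within-pitcher handedness rates) gives the causal effect.
Adjusting over the population distribution of pitcher handedness: 0.551·(0.400−0.301) + 0.449·(0.238−0.148) = +0.095.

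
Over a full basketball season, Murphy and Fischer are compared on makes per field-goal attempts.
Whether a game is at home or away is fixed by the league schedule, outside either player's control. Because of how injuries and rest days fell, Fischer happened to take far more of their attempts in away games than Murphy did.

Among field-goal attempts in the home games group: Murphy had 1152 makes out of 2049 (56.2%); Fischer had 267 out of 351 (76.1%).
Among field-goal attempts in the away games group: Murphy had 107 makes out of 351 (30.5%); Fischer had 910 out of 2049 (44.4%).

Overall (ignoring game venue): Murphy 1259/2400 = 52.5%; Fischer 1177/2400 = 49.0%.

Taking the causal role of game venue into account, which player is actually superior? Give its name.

Fischer

Since game venue is a pre-existing factor (not a product of the player) and it affects the outcome on its own, it is a confounder. The stratified rates, not the pooled rate, identify the causal effect.
Within each level — home games: 56.2% vs 76.1%; away games: 30.5% vs 44.4% — Fischer is higher every time.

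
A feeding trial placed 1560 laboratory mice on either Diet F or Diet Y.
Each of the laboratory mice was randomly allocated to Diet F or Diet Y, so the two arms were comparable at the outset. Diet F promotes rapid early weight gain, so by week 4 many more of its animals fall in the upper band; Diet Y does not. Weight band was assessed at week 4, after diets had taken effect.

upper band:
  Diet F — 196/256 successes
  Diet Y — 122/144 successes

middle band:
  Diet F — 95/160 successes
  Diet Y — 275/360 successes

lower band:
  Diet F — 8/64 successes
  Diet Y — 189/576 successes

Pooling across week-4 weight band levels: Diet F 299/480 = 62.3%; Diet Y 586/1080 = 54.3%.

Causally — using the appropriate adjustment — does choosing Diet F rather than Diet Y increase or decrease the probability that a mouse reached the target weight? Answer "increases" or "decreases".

increases

Within every week-4 weight band level Diet Y has the higher rate, yet pooled Diet F does — Simpson's reversal.
Week-4 weight band lies on the pathway diet → week-4 weight band → outcome, so adjusting for it blocks the indirect effect. For the total causal effect of diet, use the unadjusted pooled rates.
Pooled: Diet F 62.3% vs Diet Y 54.3%; Diet F is higher overall.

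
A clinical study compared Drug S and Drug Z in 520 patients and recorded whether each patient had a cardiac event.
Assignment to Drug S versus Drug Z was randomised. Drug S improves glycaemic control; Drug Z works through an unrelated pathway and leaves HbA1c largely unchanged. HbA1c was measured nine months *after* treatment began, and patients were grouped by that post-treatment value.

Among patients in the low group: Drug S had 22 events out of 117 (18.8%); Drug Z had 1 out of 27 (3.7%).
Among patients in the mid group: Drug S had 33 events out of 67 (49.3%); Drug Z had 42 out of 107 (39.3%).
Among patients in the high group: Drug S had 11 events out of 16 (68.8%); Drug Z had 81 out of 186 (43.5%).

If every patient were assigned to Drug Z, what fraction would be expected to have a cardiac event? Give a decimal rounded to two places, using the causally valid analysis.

0.39

HbA1c is recorded after the drug and is itself shifted by it — it sits on the causal path from drug to outcome. Conditioning on a mediator would strip out part of the effect we want; the pooled comparison gives the total causal effect.
So P(outcome | do(Drug Z)) is just the pooled rate for Drug Z: 124/320 = 0.388.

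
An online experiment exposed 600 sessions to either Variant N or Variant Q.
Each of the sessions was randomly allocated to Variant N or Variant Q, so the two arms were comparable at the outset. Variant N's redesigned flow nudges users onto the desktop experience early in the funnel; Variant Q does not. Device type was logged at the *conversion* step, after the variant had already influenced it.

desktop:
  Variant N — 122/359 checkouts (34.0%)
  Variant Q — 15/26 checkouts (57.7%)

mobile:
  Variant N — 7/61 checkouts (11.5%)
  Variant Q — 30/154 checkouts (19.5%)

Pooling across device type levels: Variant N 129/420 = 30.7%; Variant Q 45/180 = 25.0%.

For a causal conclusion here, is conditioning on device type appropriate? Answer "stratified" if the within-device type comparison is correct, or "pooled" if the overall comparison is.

Device type here is a post-treatment variable shaped by the variant; conditioning on it would introduce bias rather than remove it. The overall comparison is the causal one.
Pooled: Variant N 30.7% vs Variant Q 25.0%; Variant N is higher overall.

pooled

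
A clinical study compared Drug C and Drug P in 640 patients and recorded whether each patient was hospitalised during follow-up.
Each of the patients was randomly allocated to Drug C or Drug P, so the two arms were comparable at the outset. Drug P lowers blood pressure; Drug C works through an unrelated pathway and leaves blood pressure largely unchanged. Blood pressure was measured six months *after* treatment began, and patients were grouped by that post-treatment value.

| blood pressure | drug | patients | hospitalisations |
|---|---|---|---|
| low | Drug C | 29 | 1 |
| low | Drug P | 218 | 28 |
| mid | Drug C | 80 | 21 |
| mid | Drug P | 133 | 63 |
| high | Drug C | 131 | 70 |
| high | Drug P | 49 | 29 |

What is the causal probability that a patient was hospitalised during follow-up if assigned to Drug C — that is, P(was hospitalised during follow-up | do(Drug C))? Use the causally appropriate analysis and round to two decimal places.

0.38

Within every blood pressure level Drug C has the lower rate, yet pooled Drug P does — Simpson's reversal.
Blood pressure is downstream of the drug. One should not condition on a consequence of treatment, so the overall rates are the right comparison.
So P(outcome | do(Drug C)) is just the pooled rate for Drug C: 92/240 = 0.383.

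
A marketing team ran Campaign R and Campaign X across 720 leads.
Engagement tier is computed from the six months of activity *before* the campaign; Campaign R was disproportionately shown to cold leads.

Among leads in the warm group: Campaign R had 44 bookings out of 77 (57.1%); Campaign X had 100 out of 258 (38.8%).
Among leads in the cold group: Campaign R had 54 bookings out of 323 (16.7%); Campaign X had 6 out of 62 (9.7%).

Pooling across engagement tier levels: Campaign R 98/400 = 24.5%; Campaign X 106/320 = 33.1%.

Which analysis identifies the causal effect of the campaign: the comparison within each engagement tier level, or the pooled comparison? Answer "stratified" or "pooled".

Engagement tier is set before the campaign has any effect — it is not caused by the campaign — and it independently drives the outcome. That makes it a confounder, so the causal comparison is within engagement tier levels.
Within each level — warm: 57.1% vs 38.8%; cold: 16.7% vs 9.7% — Campaign R is higher every time.

stratified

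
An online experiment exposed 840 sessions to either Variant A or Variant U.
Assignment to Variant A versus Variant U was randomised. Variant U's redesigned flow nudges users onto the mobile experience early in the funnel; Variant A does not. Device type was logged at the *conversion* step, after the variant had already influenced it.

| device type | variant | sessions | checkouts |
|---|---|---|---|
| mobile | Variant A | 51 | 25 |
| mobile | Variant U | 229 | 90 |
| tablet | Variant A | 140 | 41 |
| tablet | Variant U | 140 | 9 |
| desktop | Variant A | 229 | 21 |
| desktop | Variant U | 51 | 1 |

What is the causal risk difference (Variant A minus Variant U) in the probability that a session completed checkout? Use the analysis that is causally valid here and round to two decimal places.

-0.03

The device type-specific comparison favours Variant A throughout, but the pooled figures favour Variant U. The question is whether to condition on device type.
The distribution of device type is itself part of what the variant does — it is an intermediate outcome. Holding it fixed would remove that part of the effect; the total effect is the pooled difference.
The causal difference is the pooled difference: 0.207 − 0.238 = -0.031.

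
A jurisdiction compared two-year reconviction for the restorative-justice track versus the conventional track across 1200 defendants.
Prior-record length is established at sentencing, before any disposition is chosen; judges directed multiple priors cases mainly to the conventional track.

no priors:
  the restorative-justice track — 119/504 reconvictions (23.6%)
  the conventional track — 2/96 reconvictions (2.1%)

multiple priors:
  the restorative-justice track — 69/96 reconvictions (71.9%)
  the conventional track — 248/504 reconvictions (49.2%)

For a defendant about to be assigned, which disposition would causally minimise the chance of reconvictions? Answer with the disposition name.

the conventional track

the conventional track is lower inside every prior-record length stratum but the restorative-justice track is lower in aggregate. Whether to stratify depends on how prior-record length relates to the disposition.
Prior-record length satisfies the back-door criterion: it is not a descendant of the disposition, and it blocks the spurious path from disposition to outcome. Adjusting for it (i.e., using the within-prior-record length rates) gives the causal effect.
Within each level — no priors: 23.6% vs 2.1%; multiple priors: 71.9% vs 49.2% — the conventional track is lower every time.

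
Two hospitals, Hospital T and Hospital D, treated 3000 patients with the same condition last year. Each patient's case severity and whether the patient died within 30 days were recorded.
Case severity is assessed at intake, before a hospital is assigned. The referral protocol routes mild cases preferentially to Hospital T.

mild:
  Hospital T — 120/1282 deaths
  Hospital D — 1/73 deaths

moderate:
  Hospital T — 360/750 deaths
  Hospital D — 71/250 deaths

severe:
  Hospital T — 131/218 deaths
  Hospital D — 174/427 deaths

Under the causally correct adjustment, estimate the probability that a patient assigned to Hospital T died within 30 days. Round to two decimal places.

Within every case severity level Hospital D has the lower rate, yet pooled Hospital T does — Simpson's reversal.
Case severity satisfies the back-door criterion: it is not a descendant of the hospital, and it blocks the spurious path from hospital to outcome. Adjusting for it (i.e., using the within-case severity rates) gives the causal effect.
Standardising Hospital T to the population case severity mix: 0.452·120/1282 + 0.333·360/750 + 0.215·131/218 = 0.331.

0.33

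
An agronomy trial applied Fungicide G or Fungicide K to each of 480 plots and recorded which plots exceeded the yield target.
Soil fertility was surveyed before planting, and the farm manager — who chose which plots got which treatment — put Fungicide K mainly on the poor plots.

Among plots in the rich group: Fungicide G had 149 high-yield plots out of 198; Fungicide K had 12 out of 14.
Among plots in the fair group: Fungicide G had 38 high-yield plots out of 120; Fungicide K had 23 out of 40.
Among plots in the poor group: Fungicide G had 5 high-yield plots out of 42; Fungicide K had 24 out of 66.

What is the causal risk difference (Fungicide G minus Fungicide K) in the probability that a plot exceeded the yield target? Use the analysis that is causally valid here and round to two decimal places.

-0.19

The imbalance in soil fertility arose from how plots were allocated, not from anything the fungicide did; and soil fertility independently affects the outcome. The pooled gap is confounded — condition on soil fertility.
Adjusting over the population distribution of soil fertility: 0.442·(0.753−0.857) + 0.333·(0.317−0.575) + 0.225·(0.119−0.364) = -0.187.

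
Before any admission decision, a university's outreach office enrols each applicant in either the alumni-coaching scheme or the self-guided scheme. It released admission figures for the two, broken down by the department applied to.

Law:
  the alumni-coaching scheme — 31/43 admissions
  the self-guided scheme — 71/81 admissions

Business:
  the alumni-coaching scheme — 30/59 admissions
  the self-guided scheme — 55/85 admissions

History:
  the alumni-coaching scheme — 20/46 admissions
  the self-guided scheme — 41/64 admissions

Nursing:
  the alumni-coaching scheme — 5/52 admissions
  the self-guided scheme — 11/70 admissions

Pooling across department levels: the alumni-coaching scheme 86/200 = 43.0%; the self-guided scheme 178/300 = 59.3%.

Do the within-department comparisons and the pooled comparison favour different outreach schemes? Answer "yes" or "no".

Within each department level (Law 72.1% vs 87.7%; Business 50.8% vs 64.7%; History 43.5% vs 64.1%; Nursing 9.6% vs 15.7%), the self-guided scheme has the higher rate every time. Pooled: 43.0% vs 59.3% — the self-guided scheme has the higher rate overall. They agree.

no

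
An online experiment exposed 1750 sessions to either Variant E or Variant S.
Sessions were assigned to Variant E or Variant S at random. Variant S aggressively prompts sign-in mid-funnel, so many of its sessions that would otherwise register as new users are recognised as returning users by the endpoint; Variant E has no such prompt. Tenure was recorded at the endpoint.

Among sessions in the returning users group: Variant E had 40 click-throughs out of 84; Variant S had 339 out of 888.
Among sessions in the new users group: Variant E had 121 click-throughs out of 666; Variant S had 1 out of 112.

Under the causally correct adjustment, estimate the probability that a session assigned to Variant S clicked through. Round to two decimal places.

0.34

The user tenure-specific comparison favours Variant E throughout, but the pooled figures favour Variant S. The question is whether to condition on user tenure.
User tenure lies on the pathway variant → user tenure → outcome, so adjusting for it blocks the indirect effect. For the total causal effect of variant, use the unadjusted pooled rates.
So P(outcome | do(Variant S)) is just the pooled rate for Variant S: 340/1000 = 0.340.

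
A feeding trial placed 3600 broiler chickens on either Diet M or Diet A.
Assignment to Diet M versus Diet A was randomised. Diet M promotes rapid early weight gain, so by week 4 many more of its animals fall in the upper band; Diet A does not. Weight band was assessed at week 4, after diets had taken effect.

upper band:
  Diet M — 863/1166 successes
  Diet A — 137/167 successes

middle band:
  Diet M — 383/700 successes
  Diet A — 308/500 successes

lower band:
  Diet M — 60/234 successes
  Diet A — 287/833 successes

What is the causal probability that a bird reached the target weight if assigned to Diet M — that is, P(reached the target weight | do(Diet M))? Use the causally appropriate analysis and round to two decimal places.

0.62

Stratifying would compare diets among broiler chickens the diets themselves sorted into week-4 weight band groups — a form of selection on an intermediate. The unconditioned pooled rates give the total causal effect.
So P(outcome | do(Diet M)) is just the pooled rate for Diet M: 1306/2100 = 0.622.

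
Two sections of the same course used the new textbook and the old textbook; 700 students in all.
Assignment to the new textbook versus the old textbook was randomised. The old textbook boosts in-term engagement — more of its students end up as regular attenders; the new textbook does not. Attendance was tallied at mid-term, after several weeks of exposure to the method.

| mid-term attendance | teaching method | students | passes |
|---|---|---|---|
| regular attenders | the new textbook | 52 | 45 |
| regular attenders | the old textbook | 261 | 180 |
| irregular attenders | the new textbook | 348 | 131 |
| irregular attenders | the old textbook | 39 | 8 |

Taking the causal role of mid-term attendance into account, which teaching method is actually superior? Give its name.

the old textbook

The mid-term attendance-specific comparison favours the new textbook throughout, but the pooled figures favour the old textbook. The question is whether to condition on mid-term attendance.
Mid-term attendance is recorded after the teaching method and is itself shifted by it — it sits on the causal path from teaching method to outcome. Conditioning on a mediator would strip out part of the effect we want; the pooled comparison gives the total causal effect.
Pooled: the new textbook 44.0% vs the old textbook 62.7%; the old textbook is higher overall.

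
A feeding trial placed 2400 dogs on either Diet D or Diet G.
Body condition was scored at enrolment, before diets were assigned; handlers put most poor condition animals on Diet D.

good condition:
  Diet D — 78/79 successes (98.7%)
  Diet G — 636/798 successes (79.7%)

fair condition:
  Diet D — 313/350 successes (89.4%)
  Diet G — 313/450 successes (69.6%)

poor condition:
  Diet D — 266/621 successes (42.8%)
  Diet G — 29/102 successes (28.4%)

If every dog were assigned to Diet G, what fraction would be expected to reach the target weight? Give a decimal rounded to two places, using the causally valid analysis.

0.61

The starting body condition-specific comparison favours Diet D throughout, but the pooled figures favour Diet G. The question is whether to condition on starting body condition.
The imbalance in starting body condition arose from how dogs were allocated, not from anything the diet did; and starting body condition independently affects the outcome. The pooled gap is confounded — condition on starting body condition.
Standardising Diet G to the population starting body condition mix: 0.365·636/798 + 0.333·313/450 + 0.301·29/102 = 0.609.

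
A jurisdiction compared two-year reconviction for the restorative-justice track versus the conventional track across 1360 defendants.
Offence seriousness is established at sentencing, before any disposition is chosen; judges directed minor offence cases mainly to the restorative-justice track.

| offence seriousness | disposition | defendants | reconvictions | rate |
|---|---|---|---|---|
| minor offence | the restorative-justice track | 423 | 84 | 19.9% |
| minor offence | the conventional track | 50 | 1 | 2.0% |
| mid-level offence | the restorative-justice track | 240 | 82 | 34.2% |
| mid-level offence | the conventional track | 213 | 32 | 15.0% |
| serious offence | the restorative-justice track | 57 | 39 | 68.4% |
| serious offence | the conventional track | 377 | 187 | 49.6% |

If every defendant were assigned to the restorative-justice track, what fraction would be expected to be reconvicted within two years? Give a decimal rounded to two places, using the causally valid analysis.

0.40

Offence seriousness satisfies the back-door criterion: it is not a descendant of the disposition, and it blocks the spurious path from disposition to outcome. Adjusting for it (i.e., using the within-offence seriousness rates) gives the causal effect.
Standardising the restorative-justice track to the population offence seriousness mix: 0.348·84/423 + 0.333·82/240 + 0.319·39/57 = 0.401.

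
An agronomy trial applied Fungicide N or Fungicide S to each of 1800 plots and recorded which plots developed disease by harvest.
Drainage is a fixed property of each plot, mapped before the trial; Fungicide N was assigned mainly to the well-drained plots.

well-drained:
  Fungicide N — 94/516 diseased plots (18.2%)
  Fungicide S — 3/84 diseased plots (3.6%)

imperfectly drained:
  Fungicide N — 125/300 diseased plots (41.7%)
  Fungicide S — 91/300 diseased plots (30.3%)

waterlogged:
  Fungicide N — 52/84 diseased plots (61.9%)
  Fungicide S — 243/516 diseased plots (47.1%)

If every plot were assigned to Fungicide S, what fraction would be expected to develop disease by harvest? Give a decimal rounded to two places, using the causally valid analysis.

The field drainage-specific comparison favours Fungicide S throughout, but the pooled figures favour Fungicide N. The question is whether to condition on field drainage.
Field drainage satisfies the back-door criterion: it is not a descendant of the fungicide, and it blocks the spurious path from fungicide to outcome. Adjusting for it (i.e., using the within-field drainage rates) gives the causal effect.
Standardising Fungicide S to the population field drainage mix: 0.333·3/84 + 0.333·91/300 + 0.333·243/516 = 0.270.

0.27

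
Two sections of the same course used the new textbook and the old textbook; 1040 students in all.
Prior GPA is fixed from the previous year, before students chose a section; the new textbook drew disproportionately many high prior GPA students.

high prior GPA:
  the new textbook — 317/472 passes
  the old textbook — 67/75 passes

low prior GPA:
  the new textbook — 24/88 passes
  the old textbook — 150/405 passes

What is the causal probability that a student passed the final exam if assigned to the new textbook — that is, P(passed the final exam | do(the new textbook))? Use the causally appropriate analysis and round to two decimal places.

0.48

Nothing the teaching method does changes prior GPA band; the imbalance is an allocation artefact. With prior GPA band also predicting the outcome, the pooled figure is confounded, and the within-stratum comparison is the causal one.
Standardising the new textbook to the population prior GPA band mix: 0.526·317/472 + 0.474·24/88 = 0.483.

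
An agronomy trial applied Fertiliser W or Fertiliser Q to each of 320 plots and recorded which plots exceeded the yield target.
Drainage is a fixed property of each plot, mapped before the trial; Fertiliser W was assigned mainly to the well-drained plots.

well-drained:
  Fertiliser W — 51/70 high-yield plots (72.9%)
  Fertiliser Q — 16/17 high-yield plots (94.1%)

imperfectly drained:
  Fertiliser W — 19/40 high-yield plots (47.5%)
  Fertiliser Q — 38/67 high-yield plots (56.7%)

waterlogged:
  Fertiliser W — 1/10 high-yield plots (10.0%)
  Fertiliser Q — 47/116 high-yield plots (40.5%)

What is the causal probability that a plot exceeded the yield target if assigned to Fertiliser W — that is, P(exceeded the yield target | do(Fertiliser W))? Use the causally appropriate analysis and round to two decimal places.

Within every field drainage level Fertiliser Q has the higher rate, yet pooled Fertiliser W does — Simpson's reversal.
Field drainage differs across fertilisers for reasons unrelated to any effect of the fertiliser itself, and it separately predicts the outcome — a classic confounder. We must compare within field drainage levels.
Standardising Fertiliser W to the population field drainage mix: 0.272·51/70 + 0.334·19/40 + 0.394·1/10 = 0.396.

0.40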